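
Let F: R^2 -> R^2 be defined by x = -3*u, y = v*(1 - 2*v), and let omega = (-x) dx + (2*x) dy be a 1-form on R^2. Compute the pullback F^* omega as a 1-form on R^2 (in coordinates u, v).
F^* omega = (-9*u) du + (6*u*(4*v - 1)) dv

Using F^*(f dg) = (f ∘ F) d(g ∘ F), substitute each coordinate x_i by F_i(u, v) in f_i, and replace dx_i by d F_i = (∂F_i/∂u) du + (∂F_i/∂v) dv.
  For the x component: f_1(F) = 3*u; d F_1 = (-3) du + (0) dv
  For the y component: f_2(F) = -6*u; d F_2 = (0) du + (1 - 4*v) dv
Combining and collecting du, dv coefficients:
  coeff of du: -9*u
  coeff of dv: 6*u*(4*v - 1)
F^* omega = (-9*u) du + (6*u*(4*v - 1)) dv.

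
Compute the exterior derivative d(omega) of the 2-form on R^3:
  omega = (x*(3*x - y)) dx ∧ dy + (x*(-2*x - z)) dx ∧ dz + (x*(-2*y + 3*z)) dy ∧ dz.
d(omega) = (-2*y + 3*z) dx ∧ dy ∧ dz

For a 2-form omega = sum_{i<j} g_{ij} dx_i ∧ dx_j, the exterior derivative is
  d(omega) = sum_{i<j} d(g_{ij}) ∧ dx_i ∧ dx_j = sum_{i<j, k} (∂g_{ij}/∂x_k) dx_k ∧ dx_i ∧ dx_j.
Expand each term, using dx_k ∧ dx_i ∧ dx_j = sgn(permutation) dx_{(a)} ∧ dx_{(b)} ∧ dx_{(c)} with (a < b < c) sorted:
  d(x*(-2*y + 3*z)) includes (∂/∂x)(x*(-2*y + 3*z)) dx = (-2*y + 3*z) dx, which multiplied by dy ∧ dz gives (-2*y + 3*z) dx ∧ dy ∧ dz
Collecting like 3-forms: d(omega) = (-2*y + 3*z) dx ∧ dy ∧ dz.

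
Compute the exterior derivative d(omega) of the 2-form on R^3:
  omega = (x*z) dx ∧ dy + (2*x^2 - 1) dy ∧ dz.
d(omega) = (5*x) dx ∧ dy ∧ dz

For a 2-form omega = sum_{i<j} g_{ij} dx_i ∧ dx_j, the exterior derivative is
  d(omega) = sum_{i<j} d(g_{ij}) ∧ dx_i ∧ dx_j = sum_{i<j, k} (∂g_{ij}/∂x_k) dx_k ∧ dx_i ∧ dx_j.
Expand each term, using dx_k ∧ dx_i ∧ dx_j = sgn(permutation) dx_{(a)} ∧ dx_{(b)} ∧ dx_{(c)} with (a < b < c) sorted:
  d(x*z) includes (∂/∂z)(x*z) dz = (x) dz, which multiplied by dx ∧ dy gives (x) dx ∧ dy ∧ dz
  d(2*x^2 - 1) includes (∂/∂x)(2*x^2 - 1) dx = (4*x) dx, which multiplied by dy ∧ dz gives (4*x) dx ∧ dy ∧ dz
Collecting like 3-forms: d(omega) = (5*x) dx ∧ dy ∧ dz.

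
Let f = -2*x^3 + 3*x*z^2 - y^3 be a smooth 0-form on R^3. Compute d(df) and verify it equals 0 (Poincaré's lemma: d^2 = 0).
d(df) = 0

Step 1: df = sum_i (∂f/∂x_i) dx_i = (-6*x^2 + 3*z^2) dx + (-3*y^2) dy + (6*x*z) dz.
Step 2: Apply d again. Using the 1-form formula, the coefficient of dx ∧ dy in d(df) is ∂^2 f/∂x ∂y - ∂^2 f/∂y ∂x = (0) - (0) = 0 (equality of mixed partials for smooth f).
Similarly for dx ∧ dz and dy ∧ dz — all coefficients vanish. So d(df) = 0.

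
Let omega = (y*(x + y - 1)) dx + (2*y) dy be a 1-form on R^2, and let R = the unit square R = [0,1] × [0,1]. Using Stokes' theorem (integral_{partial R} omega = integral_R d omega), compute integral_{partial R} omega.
integral_(partial R) omega = -1/2

Stokes: integral_partial_R omega = integral_R d omega with d omega = (∂Q/∂x - ∂P/∂y) dx ∧ dy.
  ∂Q/∂x = 0
  ∂P/∂y = x + 2*y - 1
  integrand = ∂Q/∂x - ∂P/∂y = -x - 2*y + 1.
Integrating over R: integral_0^1 integral_0^1 (-x - 2*y + 1) dx dy = -1/2.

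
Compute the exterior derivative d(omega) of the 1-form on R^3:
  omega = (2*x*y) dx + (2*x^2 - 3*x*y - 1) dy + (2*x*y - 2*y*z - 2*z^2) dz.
d(omega) = (2*x - 3*y) dx ∧ dy + (2*y) dx ∧ dz + (2*x - 2*z) dy ∧ dz

For a 1-form omega = sum_i f_i dx_i, the exterior derivative is
  d(omega) = sum_{i < j} (∂f_j/∂x_i - ∂f_i/∂x_j) dx_i ∧ dx_j.
  coefficient of dx ∧ dy: ∂f_2/∂x - ∂f_1/∂y = ∂(2*x^2 - 3*x*y - 1)/∂x - ∂(2*x*y)/∂y = 2*x - 3*y
  coefficient of dx ∧ dz: ∂f_3/∂x - ∂f_1/∂z = ∂(2*x*y - 2*y*z - 2*z^2)/∂x - ∂(2*x*y)/∂z = 2*y
  coefficient of dy ∧ dz: ∂f_3/∂y - ∂f_2/∂z = ∂(2*x*y - 2*y*z - 2*z^2)/∂y - ∂(2*x^2 - 3*x*y - 1)/∂z = 2*x - 2*z
Assembling: d(omega) = (2*x - 3*y) dx ∧ dy + (2*y) dx ∧ dz + (2*x - 2*z) dy ∧ dz.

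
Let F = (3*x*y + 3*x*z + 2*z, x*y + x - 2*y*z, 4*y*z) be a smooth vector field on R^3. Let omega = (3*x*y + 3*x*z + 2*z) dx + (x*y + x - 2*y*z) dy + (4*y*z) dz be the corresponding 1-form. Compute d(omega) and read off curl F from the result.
d(omega) = (2*y + 4*z) dy ∧ dz + (3*x + 2) dz ∧ dx + (-3*x + y + 1) dx ∧ dy; curl F = (2*y + 4*z, 3*x + 2, -3*x + y + 1)

d omega = sum_{i<j} (∂f_j/∂x_i - ∂f_i/∂x_j) dx_i ∧ dx_j. Under the identification (dy ∧ dz, dz ∧ dx, dx ∧ dy) ↔ (e_x, e_y, e_z), the coefficients are exactly the components of curl F. Compute:
  ∂R/∂y - ∂Q/∂z = (4*z) - (-2*y) = 2*y + 4*z
  ∂P/∂z - ∂R/∂x = (3*x + 2) - (0) = 3*x + 2
  ∂Q/∂x - ∂P/∂y = (y + 1) - (3*x) = -3*x + y + 1.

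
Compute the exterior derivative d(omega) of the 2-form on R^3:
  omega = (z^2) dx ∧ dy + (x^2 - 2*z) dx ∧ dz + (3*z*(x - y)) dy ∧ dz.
d(omega) = (5*z) dx ∧ dy ∧ dz

For a 2-form omega = sum_{i<j} g_{ij} dx_i ∧ dx_j, the exterior derivative is
  d(omega) = sum_{i<j} d(g_{ij}) ∧ dx_i ∧ dx_j = sum_{i<j, k} (∂g_{ij}/∂x_k) dx_k ∧ dx_i ∧ dx_j.
Expand each term, using dx_k ∧ dx_i ∧ dx_j = sgn(permutation) dx_{(a)} ∧ dx_{(b)} ∧ dx_{(c)} with (a < b < c) sorted:
  d(z^2) includes (∂/∂z)(z^2) dz = (2*z) dz, which multiplied by dx ∧ dy gives (2*z) dx ∧ dy ∧ dz
  d(3*z*(x - y)) includes (∂/∂x)(3*z*(x - y)) dx = (3*z) dx, which multiplied by dy ∧ dz gives (3*z) dx ∧ dy ∧ dz
Collecting like 3-forms: d(omega) = (5*z) dx ∧ dy ∧ dz.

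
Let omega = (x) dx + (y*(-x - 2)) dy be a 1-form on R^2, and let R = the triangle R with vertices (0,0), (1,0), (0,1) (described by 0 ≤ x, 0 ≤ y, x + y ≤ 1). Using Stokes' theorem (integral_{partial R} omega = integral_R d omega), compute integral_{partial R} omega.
integral_(partial R) omega = -1/6

Stokes: integral_partial_R omega = integral_R d omega with d omega = (∂Q/∂x - ∂P/∂y) dx ∧ dy.
  ∂Q/∂x = -y
  ∂P/∂y = 0
  integrand = ∂Q/∂x - ∂P/∂y = -y.
Integrating over R: integral_0^1 integral_0^{1-x} (-y) dy dx = -1/6.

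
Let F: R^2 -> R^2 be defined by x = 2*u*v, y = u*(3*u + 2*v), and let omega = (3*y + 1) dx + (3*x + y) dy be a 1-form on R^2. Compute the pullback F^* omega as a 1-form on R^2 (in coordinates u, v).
F^* omega = (18*u^3 + 72*u^2*v + 28*u*v^2 + 2*v) du + (2*u*(12*u^2 + 14*u*v + 1)) dv

Using F^*(f dg) = (f ∘ F) d(g ∘ F), substitute each coordinate x_i by F_i(u, v) in f_i, and replace dx_i by d F_i = (∂F_i/∂u) du + (∂F_i/∂v) dv.
  For the x component: f_1(F) = 9*u^2 + 6*u*v + 1; d F_1 = (2*v) du + (2*u) dv
  For the y component: f_2(F) = u*(3*u + 8*v); d F_2 = (6*u + 2*v) du + (2*u) dv
Combining and collecting du, dv coefficients:
  coeff of du: 18*u^3 + 72*u^2*v + 28*u*v^2 + 2*v
  coeff of dv: 2*u*(12*u^2 + 14*u*v + 1)
F^* omega = (18*u^3 + 72*u^2*v + 28*u*v^2 + 2*v) du + (2*u*(12*u^2 + 14*u*v + 1)) dv.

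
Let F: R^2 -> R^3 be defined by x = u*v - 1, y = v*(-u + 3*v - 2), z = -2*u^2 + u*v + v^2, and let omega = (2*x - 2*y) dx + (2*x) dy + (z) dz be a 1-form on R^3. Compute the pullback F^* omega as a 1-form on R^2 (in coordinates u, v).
F^* omega = (8*u^3 - 6*u^2*v - u*v^2 - 5*v^3 + 4*v^2) du + (-2*u^3 - u^2*v + 9*u*v^2 + 2*v^3 - 12*v + 4) dv

Using F^*(f dg) = (f ∘ F) d(g ∘ F), substitute each coordinate x_i by F_i(u, v) in f_i, and replace dx_i by d F_i = (∂F_i/∂u) du + (∂F_i/∂v) dv.
  For the x component: f_1(F) = 4*u*v - 6*v^2 + 4*v - 2; d F_1 = (v) du + (u) dv
  For the y component: f_2(F) = 2*u*v - 2; d F_2 = (-v) du + (-u + 6*v - 2) dv
  For the z component: f_3(F) = -2*u^2 + u*v + v^2; d F_3 = (-4*u + v) du + (u + 2*v) dv
Combining and collecting du, dv coefficients:
  coeff of du: 8*u^3 - 6*u^2*v - u*v^2 - 5*v^3 + 4*v^2
  coeff of dv: -2*u^3 - u^2*v + 9*u*v^2 + 2*v^3 - 12*v + 4
F^* omega = (8*u^3 - 6*u^2*v - u*v^2 - 5*v^3 + 4*v^2) du + (-2*u^3 - u^2*v + 9*u*v^2 + 2*v^3 - 12*v + 4) dv.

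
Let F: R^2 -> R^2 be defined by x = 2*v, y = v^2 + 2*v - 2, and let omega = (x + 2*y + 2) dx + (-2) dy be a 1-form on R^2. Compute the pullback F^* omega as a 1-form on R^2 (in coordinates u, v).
F^* omega = (4*v^2 + 8*v - 8) dv

Using F^*(f dg) = (f ∘ F) d(g ∘ F), substitute each coordinate x_i by F_i(u, v) in f_i, and replace dx_i by d F_i = (∂F_i/∂u) du + (∂F_i/∂v) dv.
  For the x component: f_1(F) = 2*v^2 + 6*v - 2; d F_1 = (0) du + (2) dv
  For the y component: f_2(F) = -2; d F_2 = (0) du + (2*v + 2) dv
Combining and collecting du, dv coefficients:
  coeff of du: 0
  coeff of dv: 4*v^2 + 8*v - 8
F^* omega = (4*v^2 + 8*v - 8) dv.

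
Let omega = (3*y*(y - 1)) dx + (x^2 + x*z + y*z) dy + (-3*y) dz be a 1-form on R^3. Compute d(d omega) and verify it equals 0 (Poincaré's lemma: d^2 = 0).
d(d omega) = 0

Step 1: d omega = sum_{i<j} (∂f_j/∂x_i - ∂f_i/∂x_j) dx_i ∧ dx_j:
  coeff of dx ∧ dy: 2*x - 6*y + z + 3
  coeff of dx ∧ dz: 0
  coeff of dy ∧ dz: -x - y - 3
Step 2: Apply d again to each 2-form coefficient. The only possible 3-form in R^3 is dx ∧ dy ∧ dz, with coefficient
  ∂(coeff of dy∧dz)/∂x - ∂(coeff of dx∧dz)/∂y + ∂(coeff of dx∧dy)/∂z
  = ∂/∂x (-x - y - 3) - ∂/∂y (0) + ∂/∂z (2*x - 6*y + z + 3).
Each of these terms simplifies to sums of mixed partials that cancel in pairs. The result is 0 (by equality of mixed partials for smooth functions — Schwarz / Clairaut).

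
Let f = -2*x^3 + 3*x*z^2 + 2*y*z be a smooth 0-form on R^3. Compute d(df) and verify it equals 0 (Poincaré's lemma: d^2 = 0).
d(df) = 0

Step 1: df = sum_i (∂f/∂x_i) dx_i = (-6*x^2 + 3*z^2) dx + (2*z) dy + (6*x*z + 2*y) dz.
Step 2: Apply d again. Using the 1-form formula, the coefficient of dx ∧ dy in d(df) is ∂^2 f/∂x ∂y - ∂^2 f/∂y ∂x = (0) - (0) = 0 (equality of mixed partials for smooth f).
Similarly for dx ∧ dz and dy ∧ dz — all coefficients vanish. So d(df) = 0.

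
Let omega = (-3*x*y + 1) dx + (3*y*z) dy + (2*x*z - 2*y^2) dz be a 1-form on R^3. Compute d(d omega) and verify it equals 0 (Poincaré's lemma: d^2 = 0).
d(d omega) = 0

Step 1: d omega = sum_{i<j} (∂f_j/∂x_i - ∂f_i/∂x_j) dx_i ∧ dx_j:
  coeff of dx ∧ dy: 3*x
  coeff of dx ∧ dz: 2*z
  coeff of dy ∧ dz: -7*y
Step 2: Apply d again to each 2-form coefficient. The only possible 3-form in R^3 is dx ∧ dy ∧ dz, with coefficient
  ∂(coeff of dy∧dz)/∂x - ∂(coeff of dx∧dz)/∂y + ∂(coeff of dx∧dy)/∂z
  = ∂/∂x (-7*y) - ∂/∂y (2*z) + ∂/∂z (3*x).
Each of these terms simplifies to sums of mixed partials that cancel in pairs. The result is 0 (by equality of mixed partials for smooth functions — Schwarz / Clairaut).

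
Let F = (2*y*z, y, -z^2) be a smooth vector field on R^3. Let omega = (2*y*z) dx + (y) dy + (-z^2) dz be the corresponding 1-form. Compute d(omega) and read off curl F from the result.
d(omega) = (0) dy ∧ dz + (2*y) dz ∧ dx + (-2*z) dx ∧ dy; curl F = (0, 2*y, -2*z)

d omega = sum_{i<j} (∂f_j/∂x_i - ∂f_i/∂x_j) dx_i ∧ dx_j. Under the identification (dy ∧ dz, dz ∧ dx, dx ∧ dy) ↔ (e_x, e_y, e_z), the coefficients are exactly the components of curl F. Compute:
  ∂R/∂y - ∂Q/∂z = (0) - (0) = 0
  ∂P/∂z - ∂R/∂x = (2*y) - (0) = 2*y
  ∂Q/∂x - ∂P/∂y = (0) - (2*z) = -2*z.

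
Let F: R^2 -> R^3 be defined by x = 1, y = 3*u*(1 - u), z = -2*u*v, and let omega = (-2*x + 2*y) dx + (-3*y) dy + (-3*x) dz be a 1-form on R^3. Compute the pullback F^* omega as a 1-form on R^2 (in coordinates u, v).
F^* omega = (-54*u^3 + 81*u^2 - 27*u + 6*v) du + (6*u) dv

Using F^*(f dg) = (f ∘ F) d(g ∘ F), substitute each coordinate x_i by F_i(u, v) in f_i, and replace dx_i by d F_i = (∂F_i/∂u) du + (∂F_i/∂v) dv.
  For the x component: f_1(F) = -6*u^2 + 6*u - 2; d F_1 = (0) du + (0) dv
  For the y component: f_2(F) = 9*u*(u - 1); d F_2 = (3 - 6*u) du + (0) dv
  For the z component: f_3(F) = -3; d F_3 = (-2*v) du + (-2*u) dv
Combining and collecting du, dv coefficients:
  coeff of du: -54*u^3 + 81*u^2 - 27*u + 6*v
  coeff of dv: 6*u
F^* omega = (-54*u^3 + 81*u^2 - 27*u + 6*v) du + (6*u) dv.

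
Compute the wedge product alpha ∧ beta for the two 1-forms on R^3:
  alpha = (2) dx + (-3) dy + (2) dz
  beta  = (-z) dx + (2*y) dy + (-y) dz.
alpha ∧ beta = (4*y - 3*z) dx ∧ dy + (-2*y + 2*z) dx ∧ dz + (-y) dy ∧ dz

Distribute the wedge, using dx_i ∧ dx_j = -dx_j ∧ dx_i and dx_i ∧ dx_i = 0. For each pair (i, j) with i < j, the coefficient of dx_i ∧ dx_j in alpha ∧ beta is (alpha_i * beta_j - alpha_j * beta_i). Collecting: alpha ∧ beta = (4*y - 3*z) dx ∧ dy + (-2*y + 2*z) dx ∧ dz + (-y) dy ∧ dz.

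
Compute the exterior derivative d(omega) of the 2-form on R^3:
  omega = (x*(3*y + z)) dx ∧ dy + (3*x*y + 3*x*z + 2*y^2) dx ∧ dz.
d(omega) = (-2*x - 4*y) dx ∧ dy ∧ dz

For a 2-form omega = sum_{i<j} g_{ij} dx_i ∧ dx_j, the exterior derivative is
  d(omega) = sum_{i<j} d(g_{ij}) ∧ dx_i ∧ dx_j = sum_{i<j, k} (∂g_{ij}/∂x_k) dx_k ∧ dx_i ∧ dx_j.
Expand each term, using dx_k ∧ dx_i ∧ dx_j = sgn(permutation) dx_{(a)} ∧ dx_{(b)} ∧ dx_{(c)} with (a < b < c) sorted:
  d(x*(3*y + z)) includes (∂/∂z)(x*(3*y + z)) dz = (x) dz, which multiplied by dx ∧ dy gives (x) dx ∧ dy ∧ dz
  d(3*x*y + 3*x*z + 2*y^2) includes (∂/∂y)(3*x*y + 3*x*z + 2*y^2) dy = (3*x + 4*y) dy, which multiplied by dx ∧ dz gives (-3*x - 4*y) dx ∧ dy ∧ dz
Collecting like 3-forms: d(omega) = (-2*x - 4*y) dx ∧ dy ∧ dz.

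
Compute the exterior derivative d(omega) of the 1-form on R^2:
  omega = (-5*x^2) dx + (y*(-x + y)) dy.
d(omega) = (-y) dx ∧ dy

For a 1-form omega = sum_i f_i dx_i, the exterior derivative is
  d(omega) = sum_{i < j} (∂f_j/∂x_i - ∂f_i/∂x_j) dx_i ∧ dx_j.
  coefficient of dx ∧ dy: ∂f_2/∂x - ∂f_1/∂y = ∂(y*(-x + y))/∂x - ∂(-5*x^2)/∂y = -y
Assembling: d(omega) = (-y) dx ∧ dy.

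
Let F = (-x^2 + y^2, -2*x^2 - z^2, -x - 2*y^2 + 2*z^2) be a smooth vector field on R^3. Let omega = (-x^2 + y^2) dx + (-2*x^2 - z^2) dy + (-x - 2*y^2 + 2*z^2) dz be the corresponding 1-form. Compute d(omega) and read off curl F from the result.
d(omega) = (-4*y + 2*z) dy ∧ dz + (1) dz ∧ dx + (-4*x - 2*y) dx ∧ dy; curl F = (-4*y + 2*z, 1, -4*x - 2*y)

d omega = sum_{i<j} (∂f_j/∂x_i - ∂f_i/∂x_j) dx_i ∧ dx_j. Under the identification (dy ∧ dz, dz ∧ dx, dx ∧ dy) ↔ (e_x, e_y, e_z), the coefficients are exactly the components of curl F. Compute:
  ∂R/∂y - ∂Q/∂z = (-4*y) - (-2*z) = -4*y + 2*z
  ∂P/∂z - ∂R/∂x = (0) - (-1) = 1
  ∂Q/∂x - ∂P/∂y = (-4*x) - (2*y) = -4*x - 2*y.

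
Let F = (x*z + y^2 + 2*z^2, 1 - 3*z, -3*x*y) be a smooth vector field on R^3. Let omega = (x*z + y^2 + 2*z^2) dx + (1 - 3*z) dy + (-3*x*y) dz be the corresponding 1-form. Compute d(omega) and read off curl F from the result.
d(omega) = (3 - 3*x) dy ∧ dz + (x + 3*y + 4*z) dz ∧ dx + (-2*y) dx ∧ dy; curl F = (3 - 3*x, x + 3*y + 4*z, -2*y)

d omega = sum_{i<j} (∂f_j/∂x_i - ∂f_i/∂x_j) dx_i ∧ dx_j. Under the identification (dy ∧ dz, dz ∧ dx, dx ∧ dy) ↔ (e_x, e_y, e_z), the coefficients are exactly the components of curl F. Compute:
  ∂R/∂y - ∂Q/∂z = (-3*x) - (-3) = 3 - 3*x
  ∂P/∂z - ∂R/∂x = (x + 4*z) - (-3*y) = x + 3*y + 4*z
  ∂Q/∂x - ∂P/∂y = (0) - (2*y) = -2*y.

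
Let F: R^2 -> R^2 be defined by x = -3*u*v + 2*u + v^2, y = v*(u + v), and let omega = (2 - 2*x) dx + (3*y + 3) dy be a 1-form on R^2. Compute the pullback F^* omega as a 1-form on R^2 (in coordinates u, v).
F^* omega = (-15*u*v^2 + 24*u*v - 8*u + 9*v^3 - 4*v^2 - 3*v + 4) du + (-15*u^2*v + 12*u^2 + 27*u*v^2 - 8*u*v - 3*u + 2*v^3 + 10*v) dv

Using F^*(f dg) = (f ∘ F) d(g ∘ F), substitute each coordinate x_i by F_i(u, v) in f_i, and replace dx_i by d F_i = (∂F_i/∂u) du + (∂F_i/∂v) dv.
  For the x component: f_1(F) = 6*u*v - 4*u - 2*v^2 + 2; d F_1 = (2 - 3*v) du + (-3*u + 2*v) dv
  For the y component: f_2(F) = 3*u*v + 3*v^2 + 3; d F_2 = (v) du + (u + 2*v) dv
Combining and collecting du, dv coefficients:
  coeff of du: -15*u*v^2 + 24*u*v - 8*u + 9*v^3 - 4*v^2 - 3*v + 4
  coeff of dv: -15*u^2*v + 12*u^2 + 27*u*v^2 - 8*u*v - 3*u + 2*v^3 + 10*v
F^* omega = (-15*u*v^2 + 24*u*v - 8*u + 9*v^3 - 4*v^2 - 3*v + 4) du + (-15*u^2*v + 12*u^2 + 27*u*v^2 - 8*u*v - 3*u + 2*v^3 + 10*v) dv.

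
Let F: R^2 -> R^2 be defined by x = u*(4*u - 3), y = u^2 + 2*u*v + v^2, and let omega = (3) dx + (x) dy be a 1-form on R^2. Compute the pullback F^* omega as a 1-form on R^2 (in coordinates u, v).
F^* omega = (8*u^3 + 8*u^2*v - 6*u^2 - 6*u*v + 24*u - 9) du + (2*u*(4*u^2 + 4*u*v - 3*u - 3*v)) dv

Using F^*(f dg) = (f ∘ F) d(g ∘ F), substitute each coordinate x_i by F_i(u, v) in f_i, and replace dx_i by d F_i = (∂F_i/∂u) du + (∂F_i/∂v) dv.
  For the x component: f_1(F) = 3; d F_1 = (8*u - 3) du + (0) dv
  For the y component: f_2(F) = u*(4*u - 3); d F_2 = (2*u + 2*v) du + (2*u + 2*v) dv
Combining and collecting du, dv coefficients:
  coeff of du: 8*u^3 + 8*u^2*v - 6*u^2 - 6*u*v + 24*u - 9
  coeff of dv: 2*u*(4*u^2 + 4*u*v - 3*u - 3*v)
F^* omega = (8*u^3 + 8*u^2*v - 6*u^2 - 6*u*v + 24*u - 9) du + (2*u*(4*u^2 + 4*u*v - 3*u - 3*v)) dv.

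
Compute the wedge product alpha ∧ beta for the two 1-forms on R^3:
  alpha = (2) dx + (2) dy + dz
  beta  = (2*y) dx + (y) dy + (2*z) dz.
alpha ∧ beta = (-2*y) dx ∧ dy + (-2*y + 4*z) dx ∧ dz + (-y + 4*z) dy ∧ dz

Distribute the wedge, using dx_i ∧ dx_j = -dx_j ∧ dx_i and dx_i ∧ dx_i = 0. For each pair (i, j) with i < j, the coefficient of dx_i ∧ dx_j in alpha ∧ beta is (alpha_i * beta_j - alpha_j * beta_i). Collecting: alpha ∧ beta = (-2*y) dx ∧ dy + (-2*y + 4*z) dx ∧ dz + (-y + 4*z) dy ∧ dz.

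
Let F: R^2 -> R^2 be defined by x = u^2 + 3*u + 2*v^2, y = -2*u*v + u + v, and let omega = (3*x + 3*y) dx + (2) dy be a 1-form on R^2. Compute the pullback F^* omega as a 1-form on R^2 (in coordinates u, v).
F^* omega = (6*u^3 - 12*u^2*v + 33*u^2 + 12*u*v^2 - 12*u*v + 36*u + 18*v^2 + 5*v + 2) du + (12*u^2*v - 24*u*v^2 + 48*u*v - 4*u + 24*v^3 + 12*v^2 + 2) dv

Using F^*(f dg) = (f ∘ F) d(g ∘ F), substitute each coordinate x_i by F_i(u, v) in f_i, and replace dx_i by d F_i = (∂F_i/∂u) du + (∂F_i/∂v) dv.
  For the x component: f_1(F) = 3*u^2 - 6*u*v + 12*u + 6*v^2 + 3*v; d F_1 = (2*u + 3) du + (4*v) dv
  For the y component: f_2(F) = 2; d F_2 = (1 - 2*v) du + (1 - 2*u) dv
Combining and collecting du, dv coefficients:
  coeff of du: 6*u^3 - 12*u^2*v + 33*u^2 + 12*u*v^2 - 12*u*v + 36*u + 18*v^2 + 5*v + 2
  coeff of dv: 12*u^2*v - 24*u*v^2 + 48*u*v - 4*u + 24*v^3 + 12*v^2 + 2
F^* omega = (6*u^3 - 12*u^2*v + 33*u^2 + 12*u*v^2 - 12*u*v + 36*u + 18*v^2 + 5*v + 2) du + (12*u^2*v - 24*u*v^2 + 48*u*v - 4*u + 24*v^3 + 12*v^2 + 2) dv.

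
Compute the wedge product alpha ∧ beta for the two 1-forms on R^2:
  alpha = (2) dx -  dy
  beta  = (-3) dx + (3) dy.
alpha ∧ beta = (3) dx ∧ dy

Distribute the wedge, using dx_i ∧ dx_j = -dx_j ∧ dx_i and dx_i ∧ dx_i = 0. For each pair (i, j) with i < j, the coefficient of dx_i ∧ dx_j in alpha ∧ beta is (alpha_i * beta_j - alpha_j * beta_i). Collecting: alpha ∧ beta = (3) dx ∧ dy.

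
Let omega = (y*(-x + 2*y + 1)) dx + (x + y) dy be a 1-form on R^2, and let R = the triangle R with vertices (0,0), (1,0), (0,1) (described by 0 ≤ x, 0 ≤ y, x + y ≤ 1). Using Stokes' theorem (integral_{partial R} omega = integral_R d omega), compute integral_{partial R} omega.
integral_(partial R) omega = -1/2

Stokes: integral_partial_R omega = integral_R d omega with d omega = (∂Q/∂x - ∂P/∂y) dx ∧ dy.
  ∂Q/∂x = 1
  ∂P/∂y = -x + 4*y + 1
  integrand = ∂Q/∂x - ∂P/∂y = x - 4*y.
Integrating over R: integral_0^1 integral_0^{1-x} (x - 4*y) dy dx = -1/2.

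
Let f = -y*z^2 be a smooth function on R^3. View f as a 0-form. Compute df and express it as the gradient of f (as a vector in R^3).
df = (0) dx + (-z^2) dy + (-2*y*z) dz; grad f = (0, -z^2, -2*y*z)

For a 0-form f, d f = (∂f/∂x) dx + (∂f/∂y) dy + (∂f/∂z) dz. The components of the vector representation are exactly the entries of grad f in Cartesian coordinates:
  ∂f/∂x = 0
  ∂f/∂y = -z^2
  ∂f/∂z = -2*y*z.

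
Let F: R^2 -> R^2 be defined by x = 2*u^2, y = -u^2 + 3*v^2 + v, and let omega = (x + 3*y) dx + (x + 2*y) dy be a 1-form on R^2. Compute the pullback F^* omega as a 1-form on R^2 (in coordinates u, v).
F^* omega = (4*u*(-u^2 + 6*v^2 + 2*v)) du + (2*v*(18*v^2 + 9*v + 1)) dv

Using F^*(f dg) = (f ∘ F) d(g ∘ F), substitute each coordinate x_i by F_i(u, v) in f_i, and replace dx_i by d F_i = (∂F_i/∂u) du + (∂F_i/∂v) dv.
  For the x component: f_1(F) = -u^2 + 9*v^2 + 3*v; d F_1 = (4*u) du + (0) dv
  For the y component: f_2(F) = 2*v*(3*v + 1); d F_2 = (-2*u) du + (6*v + 1) dv
Combining and collecting du, dv coefficients:
  coeff of du: 4*u*(-u^2 + 6*v^2 + 2*v)
  coeff of dv: 2*v*(18*v^2 + 9*v + 1)
F^* omega = (4*u*(-u^2 + 6*v^2 + 2*v)) du + (2*v*(18*v^2 + 9*v + 1)) dv.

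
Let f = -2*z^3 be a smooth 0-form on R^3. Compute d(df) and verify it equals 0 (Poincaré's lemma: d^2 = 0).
d(df) = 0

Step 1: df = sum_i (∂f/∂x_i) dx_i = (0) dx + (0) dy + (-6*z^2) dz.
Step 2: Apply d again. Using the 1-form formula, the coefficient of dx ∧ dy in d(df) is ∂^2 f/∂x ∂y - ∂^2 f/∂y ∂x = (0) - (0) = 0 (equality of mixed partials for smooth f).
Similarly for dx ∧ dz and dy ∧ dz — all coefficients vanish. So d(df) = 0.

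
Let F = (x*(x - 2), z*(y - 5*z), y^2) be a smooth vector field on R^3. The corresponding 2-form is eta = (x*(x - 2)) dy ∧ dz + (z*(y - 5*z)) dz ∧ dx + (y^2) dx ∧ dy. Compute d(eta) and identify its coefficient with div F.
d(eta) = (2*x + z - 2) dx ∧ dy ∧ dz; div F = 2*x + z - 2

For a 2-form in R^3 of the form above, applying d gives a 3-form with coefficient ∂P/∂x + ∂Q/∂y + ∂R/∂z:
  ∂P/∂x = 2*x - 2
  ∂Q/∂y = z
  ∂R/∂z = 0
Sum = 2*x + z - 2, which is exactly div F.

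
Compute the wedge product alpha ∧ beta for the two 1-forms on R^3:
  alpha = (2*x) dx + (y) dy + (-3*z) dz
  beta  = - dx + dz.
alpha ∧ beta = (2*x - 3*z) dx ∧ dz + (y) dx ∧ dy + (y) dy ∧ dz

Distribute the wedge, using dx_i ∧ dx_j = -dx_j ∧ dx_i and dx_i ∧ dx_i = 0. For each pair (i, j) with i < j, the coefficient of dx_i ∧ dx_j in alpha ∧ beta is (alpha_i * beta_j - alpha_j * beta_i). Collecting: alpha ∧ beta = (2*x - 3*z) dx ∧ dz + (y) dx ∧ dy + (y) dy ∧ dz.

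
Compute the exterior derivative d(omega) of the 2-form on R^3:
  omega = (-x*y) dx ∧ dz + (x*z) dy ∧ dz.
d(omega) = (x + z) dx ∧ dy ∧ dz

For a 2-form omega = sum_{i<j} g_{ij} dx_i ∧ dx_j, the exterior derivative is
  d(omega) = sum_{i<j} d(g_{ij}) ∧ dx_i ∧ dx_j = sum_{i<j, k} (∂g_{ij}/∂x_k) dx_k ∧ dx_i ∧ dx_j.
Expand each term, using dx_k ∧ dx_i ∧ dx_j = sgn(permutation) dx_{(a)} ∧ dx_{(b)} ∧ dx_{(c)} with (a < b < c) sorted:
  d(-x*y) includes (∂/∂y)(-x*y) dy = (-x) dy, which multiplied by dx ∧ dz gives (x) dx ∧ dy ∧ dz
  d(x*z) includes (∂/∂x)(x*z) dx = (z) dx, which multiplied by dy ∧ dz gives (z) dx ∧ dy ∧ dz
Collecting like 3-forms: d(omega) = (x + z) dx ∧ dy ∧ dz.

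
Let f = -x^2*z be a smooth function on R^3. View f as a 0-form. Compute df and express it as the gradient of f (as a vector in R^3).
df = (-2*x*z) dx + (0) dy + (-x^2) dz; grad f = (-2*x*z, 0, -x^2)

For a 0-form f, d f = (∂f/∂x) dx + (∂f/∂y) dy + (∂f/∂z) dz. The components of the vector representation are exactly the entries of grad f in Cartesian coordinates:
  ∂f/∂x = -2*x*z
  ∂f/∂y = 0
  ∂f/∂z = -x^2.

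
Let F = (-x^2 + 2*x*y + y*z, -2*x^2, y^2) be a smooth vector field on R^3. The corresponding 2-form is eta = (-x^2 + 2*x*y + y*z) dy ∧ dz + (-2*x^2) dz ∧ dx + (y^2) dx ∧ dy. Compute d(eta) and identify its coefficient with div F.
d(eta) = (-2*x + 2*y) dx ∧ dy ∧ dz; div F = -2*x + 2*y

For a 2-form in R^3 of the form above, applying d gives a 3-form with coefficient ∂P/∂x + ∂Q/∂y + ∂R/∂z:
  ∂P/∂x = -2*x + 2*y
  ∂Q/∂y = 0
  ∂R/∂z = 0
Sum = -2*x + 2*y, which is exactly div F.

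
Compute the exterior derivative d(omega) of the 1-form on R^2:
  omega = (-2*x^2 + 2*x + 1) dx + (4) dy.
d(omega) = 0

For a 1-form omega = sum_i f_i dx_i, the exterior derivative is
  d(omega) = sum_{i < j} (∂f_j/∂x_i - ∂f_i/∂x_j) dx_i ∧ dx_j.

Assembling: d(omega) = 0.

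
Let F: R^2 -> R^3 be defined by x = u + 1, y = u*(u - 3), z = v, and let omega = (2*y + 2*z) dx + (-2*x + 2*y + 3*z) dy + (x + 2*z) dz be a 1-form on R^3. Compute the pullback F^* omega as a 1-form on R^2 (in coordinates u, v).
F^* omega = (4*u^3 - 20*u^2 + 6*u*v + 14*u - 7*v + 6) du + (u + 2*v + 1) dv

Using F^*(f dg) = (f ∘ F) d(g ∘ F), substitute each coordinate x_i by F_i(u, v) in f_i, and replace dx_i by d F_i = (∂F_i/∂u) du + (∂F_i/∂v) dv.
  For the x component: f_1(F) = 2*u^2 - 6*u + 2*v; d F_1 = (1) du + (0) dv
  For the y component: f_2(F) = 2*u^2 - 8*u + 3*v - 2; d F_2 = (2*u - 3) du + (0) dv
  For the z component: f_3(F) = u + 2*v + 1; d F_3 = (0) du + (1) dv
Combining and collecting du, dv coefficients:
  coeff of du: 4*u^3 - 20*u^2 + 6*u*v + 14*u - 7*v + 6
  coeff of dv: u + 2*v + 1
F^* omega = (4*u^3 - 20*u^2 + 6*u*v + 14*u - 7*v + 6) du + (u + 2*v + 1) dv.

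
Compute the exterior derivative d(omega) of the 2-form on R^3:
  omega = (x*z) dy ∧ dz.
d(omega) = (z) dx ∧ dy ∧ dz

For a 2-form omega = sum_{i<j} g_{ij} dx_i ∧ dx_j, the exterior derivative is
  d(omega) = sum_{i<j} d(g_{ij}) ∧ dx_i ∧ dx_j = sum_{i<j, k} (∂g_{ij}/∂x_k) dx_k ∧ dx_i ∧ dx_j.
Expand each term, using dx_k ∧ dx_i ∧ dx_j = sgn(permutation) dx_{(a)} ∧ dx_{(b)} ∧ dx_{(c)} with (a < b < c) sorted:
  d(x*z) includes (∂/∂x)(x*z) dx = (z) dx, which multiplied by dy ∧ dz gives (z) dx ∧ dy ∧ dz
Collecting like 3-forms: d(omega) = (z) dx ∧ dy ∧ dz.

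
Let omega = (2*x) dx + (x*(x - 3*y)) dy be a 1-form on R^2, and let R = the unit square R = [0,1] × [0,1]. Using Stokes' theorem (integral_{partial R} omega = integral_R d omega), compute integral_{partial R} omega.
integral_(partial R) omega = -1/2

Stokes: integral_partial_R omega = integral_R d omega with d omega = (∂Q/∂x - ∂P/∂y) dx ∧ dy.
  ∂Q/∂x = 2*x - 3*y
  ∂P/∂y = 0
  integrand = ∂Q/∂x - ∂P/∂y = 2*x - 3*y.
Integrating over R: integral_0^1 integral_0^1 (2*x - 3*y) dx dy = -1/2.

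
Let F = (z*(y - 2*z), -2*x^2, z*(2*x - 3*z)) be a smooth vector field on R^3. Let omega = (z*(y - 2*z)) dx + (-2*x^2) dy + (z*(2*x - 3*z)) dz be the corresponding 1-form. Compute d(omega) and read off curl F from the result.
d(omega) = (0) dy ∧ dz + (y - 6*z) dz ∧ dx + (-4*x - z) dx ∧ dy; curl F = (0, y - 6*z, -4*x - z)

d omega = sum_{i<j} (∂f_j/∂x_i - ∂f_i/∂x_j) dx_i ∧ dx_j. Under the identification (dy ∧ dz, dz ∧ dx, dx ∧ dy) ↔ (e_x, e_y, e_z), the coefficients are exactly the components of curl F. Compute:
  ∂R/∂y - ∂Q/∂z = (0) - (0) = 0
  ∂P/∂z - ∂R/∂x = (y - 4*z) - (2*z) = y - 6*z
  ∂Q/∂x - ∂P/∂y = (-4*x) - (z) = -4*x - z.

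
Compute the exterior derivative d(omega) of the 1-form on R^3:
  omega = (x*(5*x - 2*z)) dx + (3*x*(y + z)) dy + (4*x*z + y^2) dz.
d(omega) = (3*y + 3*z) dx ∧ dy + (2*x + 4*z) dx ∧ dz + (-3*x + 2*y) dy ∧ dz

For a 1-form omega = sum_i f_i dx_i, the exterior derivative is
  d(omega) = sum_{i < j} (∂f_j/∂x_i - ∂f_i/∂x_j) dx_i ∧ dx_j.
  coefficient of dx ∧ dy: ∂f_2/∂x - ∂f_1/∂y = ∂(3*x*(y + z))/∂x - ∂(x*(5*x - 2*z))/∂y = 3*y + 3*z
  coefficient of dx ∧ dz: ∂f_3/∂x - ∂f_1/∂z = ∂(4*x*z + y^2)/∂x - ∂(x*(5*x - 2*z))/∂z = 2*x + 4*z
  coefficient of dy ∧ dz: ∂f_3/∂y - ∂f_2/∂z = ∂(4*x*z + y^2)/∂y - ∂(3*x*(y + z))/∂z = -3*x + 2*y
Assembling: d(omega) = (3*y + 3*z) dx ∧ dy + (2*x + 4*z) dx ∧ dz + (-3*x + 2*y) dy ∧ dz.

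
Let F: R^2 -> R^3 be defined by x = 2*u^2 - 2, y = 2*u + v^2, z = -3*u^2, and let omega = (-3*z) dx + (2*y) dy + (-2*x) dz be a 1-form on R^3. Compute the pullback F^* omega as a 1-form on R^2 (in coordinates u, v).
F^* omega = (60*u^3 - 16*u + 4*v^2) du + (4*v*(2*u + v^2)) dv

Using F^*(f dg) = (f ∘ F) d(g ∘ F), substitute each coordinate x_i by F_i(u, v) in f_i, and replace dx_i by d F_i = (∂F_i/∂u) du + (∂F_i/∂v) dv.
  For the x component: f_1(F) = 9*u^2; d F_1 = (4*u) du + (0) dv
  For the y component: f_2(F) = 4*u + 2*v^2; d F_2 = (2) du + (2*v) dv
  For the z component: f_3(F) = 4 - 4*u^2; d F_3 = (-6*u) du + (0) dv
Combining and collecting du, dv coefficients:
  coeff of du: 60*u^3 - 16*u + 4*v^2
  coeff of dv: 4*v*(2*u + v^2)
F^* omega = (60*u^3 - 16*u + 4*v^2) du + (4*v*(2*u + v^2)) dv.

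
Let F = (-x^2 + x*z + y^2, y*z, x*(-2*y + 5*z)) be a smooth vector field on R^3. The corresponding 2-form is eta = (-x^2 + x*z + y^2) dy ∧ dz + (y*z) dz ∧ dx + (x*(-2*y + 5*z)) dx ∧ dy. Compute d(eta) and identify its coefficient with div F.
d(eta) = (3*x + 2*z) dx ∧ dy ∧ dz; div F = 3*x + 2*z

For a 2-form in R^3 of the form above, applying d gives a 3-form with coefficient ∂P/∂x + ∂Q/∂y + ∂R/∂z:
  ∂P/∂x = -2*x + z
  ∂Q/∂y = z
  ∂R/∂z = 5*x
Sum = 3*x + 2*z, which is exactly div F.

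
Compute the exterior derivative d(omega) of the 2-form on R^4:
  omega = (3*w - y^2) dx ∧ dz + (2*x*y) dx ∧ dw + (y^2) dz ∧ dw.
d(omega) = (2*y) dx ∧ dy ∧ dz + (3) dx ∧ dz ∧ dw + (-2*x) dx ∧ dy ∧ dw + (2*y) dy ∧ dz ∧ dw

For a 2-form omega = sum_{i<j} g_{ij} dx_i ∧ dx_j, the exterior derivative is
  d(omega) = sum_{i<j} d(g_{ij}) ∧ dx_i ∧ dx_j = sum_{i<j, k} (∂g_{ij}/∂x_k) dx_k ∧ dx_i ∧ dx_j.
Expand each term, using dx_k ∧ dx_i ∧ dx_j = sgn(permutation) dx_{(a)} ∧ dx_{(b)} ∧ dx_{(c)} with (a < b < c) sorted:
  d(3*w - y^2) includes (∂/∂y)(3*w - y^2) dy = (-2*y) dy, which multiplied by dx ∧ dz gives (2*y) dx ∧ dy ∧ dz
  d(3*w - y^2) includes (∂/∂w)(3*w - y^2) dw = (3) dw, which multiplied by dx ∧ dz gives (3) dx ∧ dz ∧ dw
  d(2*x*y) includes (∂/∂y)(2*x*y) dy = (2*x) dy, which multiplied by dx ∧ dw gives (-2*x) dx ∧ dy ∧ dw
  d(y^2) includes (∂/∂y)(y^2) dy = (2*y) dy, which multiplied by dz ∧ dw gives (2*y) dy ∧ dz ∧ dw
Collecting like 3-forms: d(omega) = (2*y) dx ∧ dy ∧ dz + (3) dx ∧ dz ∧ dw + (-2*x) dx ∧ dy ∧ dw + (2*y) dy ∧ dz ∧ dw.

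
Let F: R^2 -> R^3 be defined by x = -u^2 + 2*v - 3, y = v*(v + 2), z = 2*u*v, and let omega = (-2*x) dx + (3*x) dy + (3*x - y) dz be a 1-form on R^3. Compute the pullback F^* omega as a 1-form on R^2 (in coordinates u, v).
F^* omega = (-4*u^3 - 6*u^2*v + 8*u*v - 12*u - 2*v^3 + 8*v^2 - 18*v) du + (-6*u^3 - 6*u^2*v - 2*u^2 - 2*u*v^2 + 8*u*v - 18*u + 12*v^2 - 14*v - 6) dv

Using F^*(f dg) = (f ∘ F) d(g ∘ F), substitute each coordinate x_i by F_i(u, v) in f_i, and replace dx_i by d F_i = (∂F_i/∂u) du + (∂F_i/∂v) dv.
  For the x component: f_1(F) = 2*u^2 - 4*v + 6; d F_1 = (-2*u) du + (2) dv
  For the y component: f_2(F) = -3*u^2 + 6*v - 9; d F_2 = (0) du + (2*v + 2) dv
  For the z component: f_3(F) = -3*u^2 - v^2 + 4*v - 9; d F_3 = (2*v) du + (2*u) dv
Combining and collecting du, dv coefficients:
  coeff of du: -4*u^3 - 6*u^2*v + 8*u*v - 12*u - 2*v^3 + 8*v^2 - 18*v
  coeff of dv: -6*u^3 - 6*u^2*v - 2*u^2 - 2*u*v^2 + 8*u*v - 18*u + 12*v^2 - 14*v - 6
F^* omega = (-4*u^3 - 6*u^2*v + 8*u*v - 12*u - 2*v^3 + 8*v^2 - 18*v) du + (-6*u^3 - 6*u^2*v - 2*u^2 - 2*u*v^2 + 8*u*v - 18*u + 12*v^2 - 14*v - 6) dv.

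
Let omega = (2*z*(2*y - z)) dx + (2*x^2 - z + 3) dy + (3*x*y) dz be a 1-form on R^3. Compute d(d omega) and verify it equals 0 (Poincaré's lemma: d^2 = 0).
d(d omega) = 0

Step 1: d omega = sum_{i<j} (∂f_j/∂x_i - ∂f_i/∂x_j) dx_i ∧ dx_j:
  coeff of dx ∧ dy: 4*x - 4*z
  coeff of dx ∧ dz: -y + 4*z
  coeff of dy ∧ dz: 3*x + 1
Step 2: Apply d again to each 2-form coefficient. The only possible 3-form in R^3 is dx ∧ dy ∧ dz, with coefficient
  ∂(coeff of dy∧dz)/∂x - ∂(coeff of dx∧dz)/∂y + ∂(coeff of dx∧dy)/∂z
  = ∂/∂x (3*x + 1) - ∂/∂y (-y + 4*z) + ∂/∂z (4*x - 4*z).
Each of these terms simplifies to sums of mixed partials that cancel in pairs. The result is 0 (by equality of mixed partials for smooth functions — Schwarz / Clairaut).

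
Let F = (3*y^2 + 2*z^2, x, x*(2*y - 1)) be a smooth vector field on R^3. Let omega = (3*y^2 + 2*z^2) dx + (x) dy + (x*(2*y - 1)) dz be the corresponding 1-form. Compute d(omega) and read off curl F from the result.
d(omega) = (2*x) dy ∧ dz + (-2*y + 4*z + 1) dz ∧ dx + (1 - 6*y) dx ∧ dy; curl F = (2*x, -2*y + 4*z + 1, 1 - 6*y)

d omega = sum_{i<j} (∂f_j/∂x_i - ∂f_i/∂x_j) dx_i ∧ dx_j. Under the identification (dy ∧ dz, dz ∧ dx, dx ∧ dy) ↔ (e_x, e_y, e_z), the coefficients are exactly the components of curl F. Compute:
  ∂R/∂y - ∂Q/∂z = (2*x) - (0) = 2*x
  ∂P/∂z - ∂R/∂x = (4*z) - (2*y - 1) = -2*y + 4*z + 1
  ∂Q/∂x - ∂P/∂y = (1) - (6*y) = 1 - 6*y.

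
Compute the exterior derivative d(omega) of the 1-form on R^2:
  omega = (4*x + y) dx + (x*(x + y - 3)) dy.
d(omega) = (2*x + y - 4) dx ∧ dy

For a 1-form omega = sum_i f_i dx_i, the exterior derivative is
  d(omega) = sum_{i < j} (∂f_j/∂x_i - ∂f_i/∂x_j) dx_i ∧ dx_j.
  coefficient of dx ∧ dy: ∂f_2/∂x - ∂f_1/∂y = ∂(x*(x + y - 3))/∂x - ∂(4*x + y)/∂y = 2*x + y - 4
Assembling: d(omega) = (2*x + y - 4) dx ∧ dy.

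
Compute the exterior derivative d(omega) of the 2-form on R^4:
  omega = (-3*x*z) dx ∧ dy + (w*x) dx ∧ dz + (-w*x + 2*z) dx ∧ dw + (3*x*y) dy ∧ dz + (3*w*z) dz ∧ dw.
d(omega) = (-3*x + 3*y) dx ∧ dy ∧ dz + (x - 2) dx ∧ dz ∧ dw

For a 2-form omega = sum_{i<j} g_{ij} dx_i ∧ dx_j, the exterior derivative is
  d(omega) = sum_{i<j} d(g_{ij}) ∧ dx_i ∧ dx_j = sum_{i<j, k} (∂g_{ij}/∂x_k) dx_k ∧ dx_i ∧ dx_j.
Expand each term, using dx_k ∧ dx_i ∧ dx_j = sgn(permutation) dx_{(a)} ∧ dx_{(b)} ∧ dx_{(c)} with (a < b < c) sorted:
  d(-3*x*z) includes (∂/∂z)(-3*x*z) dz = (-3*x) dz, which multiplied by dx ∧ dy gives (-3*x) dx ∧ dy ∧ dz
  d(w*x) includes (∂/∂w)(w*x) dw = (x) dw, which multiplied by dx ∧ dz gives (x) dx ∧ dz ∧ dw
  d(-w*x + 2*z) includes (∂/∂z)(-w*x + 2*z) dz = (2) dz, which multiplied by dx ∧ dw gives (-2) dx ∧ dz ∧ dw
  d(3*x*y) includes (∂/∂x)(3*x*y) dx = (3*y) dx, which multiplied by dy ∧ dz gives (3*y) dx ∧ dy ∧ dz
Collecting like 3-forms: d(omega) = (-3*x + 3*y) dx ∧ dy ∧ dz + (x - 2) dx ∧ dz ∧ dw.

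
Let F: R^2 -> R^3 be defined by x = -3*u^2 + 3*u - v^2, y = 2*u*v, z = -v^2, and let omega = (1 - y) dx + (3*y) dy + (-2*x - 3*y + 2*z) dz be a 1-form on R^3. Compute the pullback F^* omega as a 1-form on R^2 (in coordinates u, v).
F^* omega = (12*u^2*v + 12*u*v^2 - 6*u*v - 6*u + 3) du + (2*v*(8*u*v + 6*u - 1)) dv

Using F^*(f dg) = (f ∘ F) d(g ∘ F), substitute each coordinate x_i by F_i(u, v) in f_i, and replace dx_i by d F_i = (∂F_i/∂u) du + (∂F_i/∂v) dv.
  For the x component: f_1(F) = -2*u*v + 1; d F_1 = (3 - 6*u) du + (-2*v) dv
  For the y component: f_2(F) = 6*u*v; d F_2 = (2*v) du + (2*u) dv
  For the z component: f_3(F) = 6*u*(u - v - 1); d F_3 = (0) du + (-2*v) dv
Combining and collecting du, dv coefficients:
  coeff of du: 12*u^2*v + 12*u*v^2 - 6*u*v - 6*u + 3
  coeff of dv: 2*v*(8*u*v + 6*u - 1)
F^* omega = (12*u^2*v + 12*u*v^2 - 6*u*v - 6*u + 3) du + (2*v*(8*u*v + 6*u - 1)) dv.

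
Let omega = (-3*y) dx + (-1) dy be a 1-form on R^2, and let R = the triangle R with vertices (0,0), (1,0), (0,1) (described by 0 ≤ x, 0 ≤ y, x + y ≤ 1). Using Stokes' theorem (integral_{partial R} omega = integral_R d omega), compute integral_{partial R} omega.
integral_(partial R) omega = 3/2

Stokes: integral_partial_R omega = integral_R d omega with d omega = (∂Q/∂x - ∂P/∂y) dx ∧ dy.
  ∂Q/∂x = 0
  ∂P/∂y = -3
  integrand = ∂Q/∂x - ∂P/∂y = 3.
Integrating over R: integral_0^1 integral_0^{1-x} (3) dy dx = 3/2.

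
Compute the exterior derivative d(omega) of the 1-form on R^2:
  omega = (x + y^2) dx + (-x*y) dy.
d(omega) = (-3*y) dx ∧ dy

For a 1-form omega = sum_i f_i dx_i, the exterior derivative is
  d(omega) = sum_{i < j} (∂f_j/∂x_i - ∂f_i/∂x_j) dx_i ∧ dx_j.
  coefficient of dx ∧ dy: ∂f_2/∂x - ∂f_1/∂y = ∂(-x*y)/∂x - ∂(x + y^2)/∂y = -3*y
Assembling: d(omega) = (-3*y) dx ∧ dy.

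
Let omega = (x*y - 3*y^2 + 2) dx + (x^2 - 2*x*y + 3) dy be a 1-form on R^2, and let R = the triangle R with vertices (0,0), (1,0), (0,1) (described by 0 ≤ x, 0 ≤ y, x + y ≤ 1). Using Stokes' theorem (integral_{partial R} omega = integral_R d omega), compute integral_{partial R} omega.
integral_(partial R) omega = 5/6

Stokes: integral_partial_R omega = integral_R d omega with d omega = (∂Q/∂x - ∂P/∂y) dx ∧ dy.
  ∂Q/∂x = 2*x - 2*y
  ∂P/∂y = x - 6*y
  integrand = ∂Q/∂x - ∂P/∂y = x + 4*y.
Integrating over R: integral_0^1 integral_0^{1-x} (x + 4*y) dy dx = 5/6.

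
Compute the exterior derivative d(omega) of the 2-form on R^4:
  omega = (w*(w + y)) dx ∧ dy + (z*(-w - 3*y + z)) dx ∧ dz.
d(omega) = (2*w + y) dx ∧ dy ∧ dw + (3*z) dx ∧ dy ∧ dz + (-z) dx ∧ dz ∧ dw

For a 2-form omega = sum_{i<j} g_{ij} dx_i ∧ dx_j, the exterior derivative is
  d(omega) = sum_{i<j} d(g_{ij}) ∧ dx_i ∧ dx_j = sum_{i<j, k} (∂g_{ij}/∂x_k) dx_k ∧ dx_i ∧ dx_j.
Expand each term, using dx_k ∧ dx_i ∧ dx_j = sgn(permutation) dx_{(a)} ∧ dx_{(b)} ∧ dx_{(c)} with (a < b < c) sorted:
  d(w*(w + y)) includes (∂/∂w)(w*(w + y)) dw = (2*w + y) dw, which multiplied by dx ∧ dy gives (2*w + y) dx ∧ dy ∧ dw
  d(z*(-w - 3*y + z)) includes (∂/∂y)(z*(-w - 3*y + z)) dy = (-3*z) dy, which multiplied by dx ∧ dz gives (3*z) dx ∧ dy ∧ dz
  d(z*(-w - 3*y + z)) includes (∂/∂w)(z*(-w - 3*y + z)) dw = (-z) dw, which multiplied by dx ∧ dz gives (-z) dx ∧ dz ∧ dw
Collecting like 3-forms: d(omega) = (2*w + y) dx ∧ dy ∧ dw + (3*z) dx ∧ dy ∧ dz + (-z) dx ∧ dz ∧ dw.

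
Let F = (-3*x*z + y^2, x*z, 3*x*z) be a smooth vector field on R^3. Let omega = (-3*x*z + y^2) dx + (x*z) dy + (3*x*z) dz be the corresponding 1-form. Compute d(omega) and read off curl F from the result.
d(omega) = (-x) dy ∧ dz + (-3*x - 3*z) dz ∧ dx + (-2*y + z) dx ∧ dy; curl F = (-x, -3*x - 3*z, -2*y + z)

d omega = sum_{i<j} (∂f_j/∂x_i - ∂f_i/∂x_j) dx_i ∧ dx_j. Under the identification (dy ∧ dz, dz ∧ dx, dx ∧ dy) ↔ (e_x, e_y, e_z), the coefficients are exactly the components of curl F. Compute:
  ∂R/∂y - ∂Q/∂z = (0) - (x) = -x
  ∂P/∂z - ∂R/∂x = (-3*x) - (3*z) = -3*x - 3*z
  ∂Q/∂x - ∂P/∂y = (z) - (2*y) = -2*y + z.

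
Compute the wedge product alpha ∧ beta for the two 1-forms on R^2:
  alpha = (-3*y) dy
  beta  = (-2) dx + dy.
alpha ∧ beta = (-6*y) dx ∧ dy

Distribute the wedge, using dx_i ∧ dx_j = -dx_j ∧ dx_i and dx_i ∧ dx_i = 0. For each pair (i, j) with i < j, the coefficient of dx_i ∧ dx_j in alpha ∧ beta is (alpha_i * beta_j - alpha_j * beta_i). Collecting: alpha ∧ beta = (-6*y) dx ∧ dy.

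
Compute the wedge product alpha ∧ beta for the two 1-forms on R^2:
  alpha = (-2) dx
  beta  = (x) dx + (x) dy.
alpha ∧ beta = (-2*x) dx ∧ dy

Distribute the wedge, using dx_i ∧ dx_j = -dx_j ∧ dx_i and dx_i ∧ dx_i = 0. For each pair (i, j) with i < j, the coefficient of dx_i ∧ dx_j in alpha ∧ beta is (alpha_i * beta_j - alpha_j * beta_i). Collecting: alpha ∧ beta = (-2*x) dx ∧ dy.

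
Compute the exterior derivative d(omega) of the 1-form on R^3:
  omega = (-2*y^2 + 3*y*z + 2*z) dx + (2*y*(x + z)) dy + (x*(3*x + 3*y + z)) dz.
d(omega) = (6*y - 3*z) dx ∧ dy + (6*x + z - 2) dx ∧ dz + (3*x - 2*y) dy ∧ dz

For a 1-form omega = sum_i f_i dx_i, the exterior derivative is
  d(omega) = sum_{i < j} (∂f_j/∂x_i - ∂f_i/∂x_j) dx_i ∧ dx_j.
  coefficient of dx ∧ dy: ∂f_2/∂x - ∂f_1/∂y = ∂(2*y*(x + z))/∂x - ∂(-2*y^2 + 3*y*z + 2*z)/∂y = 6*y - 3*z
  coefficient of dx ∧ dz: ∂f_3/∂x - ∂f_1/∂z = ∂(x*(3*x + 3*y + z))/∂x - ∂(-2*y^2 + 3*y*z + 2*z)/∂z = 6*x + z - 2
  coefficient of dy ∧ dz: ∂f_3/∂y - ∂f_2/∂z = ∂(x*(3*x + 3*y + z))/∂y - ∂(2*y*(x + z))/∂z = 3*x - 2*y
Assembling: d(omega) = (6*y - 3*z) dx ∧ dy + (6*x + z - 2) dx ∧ dz + (3*x - 2*y) dy ∧ dz.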